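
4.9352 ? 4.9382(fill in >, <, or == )<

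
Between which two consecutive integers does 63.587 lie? 63 and 64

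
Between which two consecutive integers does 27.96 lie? 27 and 28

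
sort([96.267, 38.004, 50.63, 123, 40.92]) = [38.004, 40.92, 50.63, 96.267, 123]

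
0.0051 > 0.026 False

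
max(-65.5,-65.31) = -65.31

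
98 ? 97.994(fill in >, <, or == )>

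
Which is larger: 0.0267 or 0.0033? 0.0267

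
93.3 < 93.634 True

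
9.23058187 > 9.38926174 False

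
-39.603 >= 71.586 False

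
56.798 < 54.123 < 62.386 False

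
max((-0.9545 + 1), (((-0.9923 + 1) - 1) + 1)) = 0.0455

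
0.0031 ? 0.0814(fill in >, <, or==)<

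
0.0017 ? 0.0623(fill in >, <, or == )<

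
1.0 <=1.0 True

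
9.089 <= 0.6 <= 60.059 False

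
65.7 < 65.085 False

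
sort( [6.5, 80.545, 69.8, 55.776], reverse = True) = [80.545, 69.8, 55.776, 6.5]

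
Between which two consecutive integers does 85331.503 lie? 85331 and 85332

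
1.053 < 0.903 False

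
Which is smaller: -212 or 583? -212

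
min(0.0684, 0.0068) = 0.0068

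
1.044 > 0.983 True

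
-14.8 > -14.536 False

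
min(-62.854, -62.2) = -62.854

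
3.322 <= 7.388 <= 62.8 True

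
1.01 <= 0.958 False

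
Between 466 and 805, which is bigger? 805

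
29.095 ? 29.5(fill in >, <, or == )<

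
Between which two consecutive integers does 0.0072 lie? 0 and 1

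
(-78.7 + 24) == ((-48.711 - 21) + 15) False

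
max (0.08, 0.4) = 0.4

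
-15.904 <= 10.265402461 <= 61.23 True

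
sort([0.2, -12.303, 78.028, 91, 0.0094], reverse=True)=[91, 78.028, 0.2, 0.0094, -12.303]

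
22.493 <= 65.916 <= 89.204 True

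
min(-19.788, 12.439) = -19.788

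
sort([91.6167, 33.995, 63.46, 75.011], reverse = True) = [91.6167, 75.011, 63.46, 33.995]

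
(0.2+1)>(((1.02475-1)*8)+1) True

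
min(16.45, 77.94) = 16.45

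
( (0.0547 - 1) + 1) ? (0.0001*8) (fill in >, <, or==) >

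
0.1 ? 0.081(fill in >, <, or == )>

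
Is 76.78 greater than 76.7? Yes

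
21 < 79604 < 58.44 False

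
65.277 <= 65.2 False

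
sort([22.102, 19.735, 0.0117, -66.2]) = [-66.2, 0.0117, 19.735, 22.102]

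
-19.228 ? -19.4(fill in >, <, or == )>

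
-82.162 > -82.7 True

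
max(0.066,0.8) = 0.8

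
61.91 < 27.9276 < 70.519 False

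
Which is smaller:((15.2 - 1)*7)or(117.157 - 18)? (117.157 - 18)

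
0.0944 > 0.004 True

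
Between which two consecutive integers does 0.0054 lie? 0 and 1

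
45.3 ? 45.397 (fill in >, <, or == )<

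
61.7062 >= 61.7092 False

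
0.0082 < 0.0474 True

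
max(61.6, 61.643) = 61.643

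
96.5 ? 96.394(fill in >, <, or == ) >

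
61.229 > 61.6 False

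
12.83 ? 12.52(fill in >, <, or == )>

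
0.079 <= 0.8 True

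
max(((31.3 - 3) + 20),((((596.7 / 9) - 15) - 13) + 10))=48.3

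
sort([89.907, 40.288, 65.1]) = [40.288, 65.1, 89.907]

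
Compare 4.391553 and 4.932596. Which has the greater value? 4.932596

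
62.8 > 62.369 True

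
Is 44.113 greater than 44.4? No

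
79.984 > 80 False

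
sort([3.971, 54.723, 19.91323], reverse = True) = [54.723, 19.91323, 3.971]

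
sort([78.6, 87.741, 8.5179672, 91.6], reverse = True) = [91.6, 87.741, 78.6, 8.5179672]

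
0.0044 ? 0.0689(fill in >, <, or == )<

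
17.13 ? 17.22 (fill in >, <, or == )<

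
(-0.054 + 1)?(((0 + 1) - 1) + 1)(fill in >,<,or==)<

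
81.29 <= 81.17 False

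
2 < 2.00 False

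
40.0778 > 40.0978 False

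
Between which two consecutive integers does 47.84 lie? 47 and 48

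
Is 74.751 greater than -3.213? Yes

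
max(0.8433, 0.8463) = 0.8463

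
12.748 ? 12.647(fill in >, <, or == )>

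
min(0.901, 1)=0.901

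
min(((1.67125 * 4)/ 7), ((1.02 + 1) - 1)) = 0.955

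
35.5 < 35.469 False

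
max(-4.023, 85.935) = 85.935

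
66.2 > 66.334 False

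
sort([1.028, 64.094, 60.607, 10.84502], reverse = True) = [64.094, 60.607, 10.84502, 1.028]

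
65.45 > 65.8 False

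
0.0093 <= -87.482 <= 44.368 False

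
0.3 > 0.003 True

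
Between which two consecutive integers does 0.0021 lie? 0 and 1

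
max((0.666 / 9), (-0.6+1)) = 0.4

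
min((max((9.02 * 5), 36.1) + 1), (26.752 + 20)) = 46.1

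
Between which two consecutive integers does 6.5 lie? 6 and 7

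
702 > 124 True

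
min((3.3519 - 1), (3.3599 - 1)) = 2.3519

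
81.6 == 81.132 False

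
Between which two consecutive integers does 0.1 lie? 0 and 1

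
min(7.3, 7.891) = 7.3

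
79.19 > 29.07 True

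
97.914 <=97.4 False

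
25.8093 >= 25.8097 False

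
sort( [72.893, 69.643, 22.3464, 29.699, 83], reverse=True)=[83, 72.893, 69.643, 29.699, 22.3464]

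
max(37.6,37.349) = 37.6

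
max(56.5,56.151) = 56.5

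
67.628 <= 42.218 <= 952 False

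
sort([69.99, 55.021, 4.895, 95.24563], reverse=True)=[95.24563, 69.99, 55.021, 4.895]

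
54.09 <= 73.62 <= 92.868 True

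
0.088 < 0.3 True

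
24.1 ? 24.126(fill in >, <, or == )<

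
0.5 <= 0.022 False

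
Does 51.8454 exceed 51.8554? No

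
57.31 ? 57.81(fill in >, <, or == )<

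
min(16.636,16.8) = 16.636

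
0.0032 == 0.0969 False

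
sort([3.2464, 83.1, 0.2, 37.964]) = [0.2, 3.2464, 37.964, 83.1]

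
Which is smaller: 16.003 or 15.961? 15.961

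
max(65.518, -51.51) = 65.518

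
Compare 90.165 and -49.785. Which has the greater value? 90.165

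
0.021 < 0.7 True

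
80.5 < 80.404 False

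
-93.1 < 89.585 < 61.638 False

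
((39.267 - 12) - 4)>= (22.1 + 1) True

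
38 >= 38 True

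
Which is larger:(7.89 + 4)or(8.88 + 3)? (7.89 + 4)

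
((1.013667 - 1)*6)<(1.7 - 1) True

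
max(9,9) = 9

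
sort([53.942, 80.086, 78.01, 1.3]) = [1.3, 53.942, 78.01, 80.086]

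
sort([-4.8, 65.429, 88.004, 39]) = [-4.8, 39, 65.429, 88.004]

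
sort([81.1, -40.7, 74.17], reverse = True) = [81.1, 74.17, -40.7]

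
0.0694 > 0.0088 True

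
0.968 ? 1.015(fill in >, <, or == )<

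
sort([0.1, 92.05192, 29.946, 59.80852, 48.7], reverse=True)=[92.05192, 59.80852, 48.7, 29.946, 0.1]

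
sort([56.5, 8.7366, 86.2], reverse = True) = [86.2, 56.5, 8.7366]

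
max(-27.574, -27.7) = -27.574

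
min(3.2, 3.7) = 3.2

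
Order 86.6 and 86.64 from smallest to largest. 86.6, 86.64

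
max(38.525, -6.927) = 38.525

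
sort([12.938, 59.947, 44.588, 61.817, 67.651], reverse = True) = [67.651, 61.817, 59.947, 44.588, 12.938]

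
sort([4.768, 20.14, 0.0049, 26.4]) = [0.0049, 4.768, 20.14, 26.4]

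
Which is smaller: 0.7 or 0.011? 0.011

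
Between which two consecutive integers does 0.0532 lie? 0 and 1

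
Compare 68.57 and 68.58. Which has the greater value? 68.58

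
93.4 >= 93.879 False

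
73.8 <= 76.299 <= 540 True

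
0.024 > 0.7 False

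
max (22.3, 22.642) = 22.642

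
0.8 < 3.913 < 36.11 True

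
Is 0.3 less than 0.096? No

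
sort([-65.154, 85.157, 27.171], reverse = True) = [85.157, 27.171, -65.154]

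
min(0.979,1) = 0.979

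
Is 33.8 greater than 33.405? Yes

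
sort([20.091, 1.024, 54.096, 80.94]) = [1.024, 20.091, 54.096, 80.94]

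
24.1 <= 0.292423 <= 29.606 False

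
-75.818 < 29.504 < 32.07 True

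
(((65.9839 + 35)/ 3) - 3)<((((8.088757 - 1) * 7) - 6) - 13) False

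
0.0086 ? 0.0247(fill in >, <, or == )<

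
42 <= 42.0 True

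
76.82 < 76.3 False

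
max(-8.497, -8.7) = -8.497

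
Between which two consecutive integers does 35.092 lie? 35 and 36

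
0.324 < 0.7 True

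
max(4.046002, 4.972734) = 4.972734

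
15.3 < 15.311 True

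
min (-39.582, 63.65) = -39.582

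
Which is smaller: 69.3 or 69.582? 69.3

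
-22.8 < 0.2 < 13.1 True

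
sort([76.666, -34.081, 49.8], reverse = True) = [76.666, 49.8, -34.081]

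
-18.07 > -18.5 True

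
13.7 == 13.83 False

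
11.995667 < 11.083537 False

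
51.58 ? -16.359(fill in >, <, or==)>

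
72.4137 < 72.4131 False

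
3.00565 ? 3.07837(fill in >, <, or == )<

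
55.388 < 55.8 True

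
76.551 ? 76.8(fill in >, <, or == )<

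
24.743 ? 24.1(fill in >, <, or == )>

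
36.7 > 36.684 True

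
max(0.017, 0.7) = 0.7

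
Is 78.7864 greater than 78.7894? No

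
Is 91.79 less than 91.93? Yes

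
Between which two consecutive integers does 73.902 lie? 73 and 74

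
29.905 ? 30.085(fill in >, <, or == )<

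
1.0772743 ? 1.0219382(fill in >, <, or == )>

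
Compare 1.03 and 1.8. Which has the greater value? 1.8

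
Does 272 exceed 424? No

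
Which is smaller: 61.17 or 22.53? 22.53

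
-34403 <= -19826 True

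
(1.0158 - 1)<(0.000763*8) False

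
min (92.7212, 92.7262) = 92.7212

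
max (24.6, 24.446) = 24.6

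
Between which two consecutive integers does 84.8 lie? 84 and 85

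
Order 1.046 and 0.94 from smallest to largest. 0.94, 1.046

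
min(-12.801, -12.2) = -12.801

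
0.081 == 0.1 False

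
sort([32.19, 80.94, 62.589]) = [32.19, 62.589, 80.94]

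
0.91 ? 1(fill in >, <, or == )<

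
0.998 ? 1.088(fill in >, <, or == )<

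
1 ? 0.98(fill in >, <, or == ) >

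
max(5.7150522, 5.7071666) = 5.7150522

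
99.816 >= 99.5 True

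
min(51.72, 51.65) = 51.65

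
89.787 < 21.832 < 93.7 False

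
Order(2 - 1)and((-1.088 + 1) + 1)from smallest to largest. ((-1.088 + 1) + 1),(2 - 1)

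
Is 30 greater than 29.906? Yes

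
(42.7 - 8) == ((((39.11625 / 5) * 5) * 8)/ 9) False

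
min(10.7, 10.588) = 10.588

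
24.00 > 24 False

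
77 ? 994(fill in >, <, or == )<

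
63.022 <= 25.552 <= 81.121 False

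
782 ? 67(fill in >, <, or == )>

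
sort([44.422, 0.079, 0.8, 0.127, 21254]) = [0.079, 0.127, 0.8, 44.422, 21254]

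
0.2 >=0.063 True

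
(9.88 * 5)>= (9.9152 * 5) False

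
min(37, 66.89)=37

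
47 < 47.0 False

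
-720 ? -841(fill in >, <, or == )>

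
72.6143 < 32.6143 False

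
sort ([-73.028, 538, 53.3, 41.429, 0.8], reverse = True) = [538, 53.3, 41.429, 0.8, -73.028]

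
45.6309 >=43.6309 True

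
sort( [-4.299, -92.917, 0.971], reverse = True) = [0.971, -4.299, -92.917]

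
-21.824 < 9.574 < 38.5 True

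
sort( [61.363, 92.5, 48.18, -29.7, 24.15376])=[-29.7, 24.15376, 48.18, 61.363, 92.5]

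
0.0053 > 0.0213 False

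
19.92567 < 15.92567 False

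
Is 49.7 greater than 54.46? No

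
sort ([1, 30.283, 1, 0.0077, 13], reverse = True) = [30.283, 13, 1, 1, 0.0077]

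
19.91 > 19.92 False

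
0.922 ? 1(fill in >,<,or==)<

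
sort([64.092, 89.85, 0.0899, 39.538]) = [0.0899, 39.538, 64.092, 89.85]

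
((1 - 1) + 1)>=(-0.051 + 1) True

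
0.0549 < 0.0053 False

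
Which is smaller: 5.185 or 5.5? 5.185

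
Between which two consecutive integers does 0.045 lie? 0 and 1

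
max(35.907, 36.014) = 36.014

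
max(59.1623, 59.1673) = 59.1673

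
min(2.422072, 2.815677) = 2.422072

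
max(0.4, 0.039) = 0.4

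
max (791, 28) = 791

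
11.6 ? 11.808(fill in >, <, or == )<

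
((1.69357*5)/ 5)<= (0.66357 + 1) False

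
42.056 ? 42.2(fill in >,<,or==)<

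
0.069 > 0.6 False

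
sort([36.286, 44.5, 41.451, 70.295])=[36.286, 41.451, 44.5, 70.295]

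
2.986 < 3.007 True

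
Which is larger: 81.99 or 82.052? 82.052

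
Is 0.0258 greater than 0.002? Yes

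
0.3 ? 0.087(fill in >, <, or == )>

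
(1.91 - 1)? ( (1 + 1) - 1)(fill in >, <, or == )<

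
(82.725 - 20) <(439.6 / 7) True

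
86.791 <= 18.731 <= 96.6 False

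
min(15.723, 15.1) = 15.1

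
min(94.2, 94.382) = 94.2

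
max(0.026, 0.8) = 0.8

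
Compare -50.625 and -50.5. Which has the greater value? -50.5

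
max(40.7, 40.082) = 40.7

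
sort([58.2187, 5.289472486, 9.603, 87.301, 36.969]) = [5.289472486, 9.603, 36.969, 58.2187, 87.301]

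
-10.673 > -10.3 False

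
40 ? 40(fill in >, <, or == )==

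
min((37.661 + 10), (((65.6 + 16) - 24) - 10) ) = 47.6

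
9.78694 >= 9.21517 True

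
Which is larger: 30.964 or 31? 31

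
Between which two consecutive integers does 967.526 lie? 967 and 968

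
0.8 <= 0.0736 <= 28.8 False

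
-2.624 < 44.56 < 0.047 False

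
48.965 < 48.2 False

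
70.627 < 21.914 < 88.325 False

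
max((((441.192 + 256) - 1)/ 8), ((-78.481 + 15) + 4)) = 87.024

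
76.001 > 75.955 True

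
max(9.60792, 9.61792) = 9.61792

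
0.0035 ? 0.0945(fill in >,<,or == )<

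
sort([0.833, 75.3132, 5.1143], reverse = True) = [75.3132, 5.1143, 0.833]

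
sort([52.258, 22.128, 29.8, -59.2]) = [-59.2, 22.128, 29.8, 52.258]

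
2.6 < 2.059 False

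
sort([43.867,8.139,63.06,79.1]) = [8.139,43.867,63.06,79.1]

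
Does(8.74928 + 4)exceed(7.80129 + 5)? No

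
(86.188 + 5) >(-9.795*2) True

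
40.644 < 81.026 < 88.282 True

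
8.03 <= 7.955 False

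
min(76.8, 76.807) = 76.8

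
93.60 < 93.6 False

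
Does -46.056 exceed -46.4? Yes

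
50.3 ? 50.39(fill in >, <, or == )<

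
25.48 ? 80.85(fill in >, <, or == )<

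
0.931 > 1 False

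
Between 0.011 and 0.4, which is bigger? 0.4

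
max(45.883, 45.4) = 45.883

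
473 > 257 True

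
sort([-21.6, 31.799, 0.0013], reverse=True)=[31.799, 0.0013, -21.6]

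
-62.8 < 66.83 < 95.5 True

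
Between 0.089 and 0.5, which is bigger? 0.5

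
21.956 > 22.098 False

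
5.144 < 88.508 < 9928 True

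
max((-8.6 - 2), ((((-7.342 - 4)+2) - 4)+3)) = -10.342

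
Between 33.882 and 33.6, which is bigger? 33.882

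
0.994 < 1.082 True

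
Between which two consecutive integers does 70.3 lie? 70 and 71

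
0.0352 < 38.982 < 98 True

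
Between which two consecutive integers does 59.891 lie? 59 and 60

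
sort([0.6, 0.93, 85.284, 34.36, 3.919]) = [0.6, 0.93, 3.919, 34.36, 85.284]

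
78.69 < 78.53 False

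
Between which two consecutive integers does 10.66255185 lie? 10 and 11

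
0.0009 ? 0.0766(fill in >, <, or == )<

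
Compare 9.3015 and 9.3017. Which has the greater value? 9.3017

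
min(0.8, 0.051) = 0.051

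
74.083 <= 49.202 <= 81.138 False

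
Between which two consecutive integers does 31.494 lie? 31 and 32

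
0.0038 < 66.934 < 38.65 False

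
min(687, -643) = -643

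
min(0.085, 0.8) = 0.085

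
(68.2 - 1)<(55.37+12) True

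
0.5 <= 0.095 False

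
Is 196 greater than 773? No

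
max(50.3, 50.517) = 50.517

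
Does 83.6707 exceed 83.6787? No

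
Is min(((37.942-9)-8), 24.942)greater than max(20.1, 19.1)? Yes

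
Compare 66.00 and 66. They are equal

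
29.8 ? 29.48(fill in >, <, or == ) >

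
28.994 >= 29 False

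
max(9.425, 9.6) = 9.6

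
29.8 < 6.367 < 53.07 False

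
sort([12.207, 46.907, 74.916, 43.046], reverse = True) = [74.916, 46.907, 43.046, 12.207]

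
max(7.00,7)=7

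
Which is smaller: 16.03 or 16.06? 16.03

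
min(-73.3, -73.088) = -73.3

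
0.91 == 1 False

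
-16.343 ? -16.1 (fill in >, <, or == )<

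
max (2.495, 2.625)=2.625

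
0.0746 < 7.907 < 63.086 True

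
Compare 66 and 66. They are equal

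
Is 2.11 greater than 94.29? No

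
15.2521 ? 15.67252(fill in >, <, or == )<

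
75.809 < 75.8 False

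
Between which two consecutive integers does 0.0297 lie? 0 and 1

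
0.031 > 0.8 False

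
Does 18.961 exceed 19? No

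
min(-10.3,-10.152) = -10.3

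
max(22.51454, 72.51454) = 72.51454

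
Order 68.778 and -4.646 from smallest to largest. -4.646, 68.778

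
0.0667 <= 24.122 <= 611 True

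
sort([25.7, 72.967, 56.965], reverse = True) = [72.967, 56.965, 25.7]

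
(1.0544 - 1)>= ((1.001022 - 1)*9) True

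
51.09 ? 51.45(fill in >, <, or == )<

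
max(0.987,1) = 1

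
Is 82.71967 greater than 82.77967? No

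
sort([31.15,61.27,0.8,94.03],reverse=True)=[94.03,61.27,31.15,0.8]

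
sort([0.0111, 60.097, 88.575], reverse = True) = [88.575, 60.097, 0.0111]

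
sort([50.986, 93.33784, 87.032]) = [50.986, 87.032, 93.33784]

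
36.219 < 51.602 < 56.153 True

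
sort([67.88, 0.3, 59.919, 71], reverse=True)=[71, 67.88, 59.919, 0.3]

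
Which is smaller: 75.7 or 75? 75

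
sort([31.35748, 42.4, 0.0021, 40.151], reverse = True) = [42.4, 40.151, 31.35748, 0.0021]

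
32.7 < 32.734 True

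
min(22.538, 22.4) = 22.4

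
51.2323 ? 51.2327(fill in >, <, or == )<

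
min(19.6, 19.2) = 19.2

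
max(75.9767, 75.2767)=75.9767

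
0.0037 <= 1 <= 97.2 True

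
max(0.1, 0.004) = 0.1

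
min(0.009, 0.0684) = 0.009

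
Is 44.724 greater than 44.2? Yes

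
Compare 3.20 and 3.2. They are equal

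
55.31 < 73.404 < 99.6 True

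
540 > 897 False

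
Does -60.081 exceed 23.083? No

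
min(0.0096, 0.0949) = 0.0096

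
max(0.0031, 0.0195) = 0.0195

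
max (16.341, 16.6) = 16.6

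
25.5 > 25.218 True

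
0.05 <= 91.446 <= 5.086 False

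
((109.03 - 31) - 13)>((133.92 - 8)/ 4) True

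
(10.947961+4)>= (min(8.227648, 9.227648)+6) True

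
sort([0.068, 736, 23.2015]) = [0.068, 23.2015, 736]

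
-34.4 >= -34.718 True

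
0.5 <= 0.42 False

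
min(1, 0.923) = 0.923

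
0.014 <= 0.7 True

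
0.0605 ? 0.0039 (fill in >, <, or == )>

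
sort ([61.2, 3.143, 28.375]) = [3.143, 28.375, 61.2]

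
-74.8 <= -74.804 False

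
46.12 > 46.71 False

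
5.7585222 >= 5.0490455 True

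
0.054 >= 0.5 False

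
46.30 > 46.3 False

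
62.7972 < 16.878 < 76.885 False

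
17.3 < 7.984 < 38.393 False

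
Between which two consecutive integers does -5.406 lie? -6 and -5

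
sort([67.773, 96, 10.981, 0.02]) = [0.02, 10.981, 67.773, 96]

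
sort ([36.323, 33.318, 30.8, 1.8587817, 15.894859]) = [1.8587817, 15.894859, 30.8, 33.318, 36.323]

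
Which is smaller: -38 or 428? -38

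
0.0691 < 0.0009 False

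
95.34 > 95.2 True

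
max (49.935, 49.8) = 49.935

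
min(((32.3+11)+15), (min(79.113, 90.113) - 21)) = 58.113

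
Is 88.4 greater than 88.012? Yes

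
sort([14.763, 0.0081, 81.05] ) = [0.0081, 14.763, 81.05]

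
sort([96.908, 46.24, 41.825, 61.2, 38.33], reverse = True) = [96.908, 61.2, 46.24, 41.825, 38.33]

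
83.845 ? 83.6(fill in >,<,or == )>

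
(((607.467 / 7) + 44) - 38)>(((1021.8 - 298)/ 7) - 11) True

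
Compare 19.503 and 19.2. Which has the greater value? 19.503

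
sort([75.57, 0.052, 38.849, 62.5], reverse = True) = [75.57, 62.5, 38.849, 0.052]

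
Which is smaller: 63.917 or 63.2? 63.2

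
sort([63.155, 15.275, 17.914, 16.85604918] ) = [15.275, 16.85604918, 17.914, 63.155]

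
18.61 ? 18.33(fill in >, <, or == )>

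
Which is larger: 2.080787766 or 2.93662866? 2.93662866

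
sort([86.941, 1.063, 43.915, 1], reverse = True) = [86.941, 43.915, 1.063, 1]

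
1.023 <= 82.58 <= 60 False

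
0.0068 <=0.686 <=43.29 True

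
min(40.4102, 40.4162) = 40.4102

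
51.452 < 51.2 False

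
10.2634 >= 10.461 False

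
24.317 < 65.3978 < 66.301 True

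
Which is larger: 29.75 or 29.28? 29.75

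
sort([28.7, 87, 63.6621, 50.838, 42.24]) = [28.7, 42.24, 50.838, 63.6621, 87]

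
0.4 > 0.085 True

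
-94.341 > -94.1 False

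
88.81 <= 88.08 False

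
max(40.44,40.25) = 40.44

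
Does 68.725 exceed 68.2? Yes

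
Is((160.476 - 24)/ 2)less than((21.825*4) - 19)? Yes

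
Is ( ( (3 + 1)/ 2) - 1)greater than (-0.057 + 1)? Yes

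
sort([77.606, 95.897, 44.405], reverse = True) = [95.897, 77.606, 44.405]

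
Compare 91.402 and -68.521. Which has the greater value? 91.402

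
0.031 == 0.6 False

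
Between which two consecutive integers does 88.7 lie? 88 and 89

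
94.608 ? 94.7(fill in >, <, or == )<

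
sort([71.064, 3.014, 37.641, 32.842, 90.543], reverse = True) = [90.543, 71.064, 37.641, 32.842, 3.014]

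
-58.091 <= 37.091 True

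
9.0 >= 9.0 True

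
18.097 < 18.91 True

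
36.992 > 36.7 True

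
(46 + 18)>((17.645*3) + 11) True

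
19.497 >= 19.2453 True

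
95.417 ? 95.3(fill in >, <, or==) >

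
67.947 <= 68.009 True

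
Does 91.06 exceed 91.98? No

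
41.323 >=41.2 True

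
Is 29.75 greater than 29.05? Yes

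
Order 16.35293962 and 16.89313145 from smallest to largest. 16.35293962, 16.89313145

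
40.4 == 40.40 True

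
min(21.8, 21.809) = 21.8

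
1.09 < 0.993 False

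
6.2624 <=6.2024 False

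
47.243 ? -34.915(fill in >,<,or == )>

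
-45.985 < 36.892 True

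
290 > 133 True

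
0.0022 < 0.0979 True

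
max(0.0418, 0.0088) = 0.0418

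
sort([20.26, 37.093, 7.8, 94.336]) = [7.8, 20.26, 37.093, 94.336]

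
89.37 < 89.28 False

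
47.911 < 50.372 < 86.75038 True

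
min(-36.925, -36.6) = -36.925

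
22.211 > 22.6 False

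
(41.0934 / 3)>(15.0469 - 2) True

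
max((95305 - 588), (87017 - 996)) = 94717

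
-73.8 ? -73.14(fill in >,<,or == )<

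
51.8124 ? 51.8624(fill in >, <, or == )<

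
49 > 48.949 True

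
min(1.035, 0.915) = 0.915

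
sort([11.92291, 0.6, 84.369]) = [0.6, 11.92291, 84.369]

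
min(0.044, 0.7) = 0.044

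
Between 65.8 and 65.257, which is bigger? 65.8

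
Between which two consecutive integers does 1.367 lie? 1 and 2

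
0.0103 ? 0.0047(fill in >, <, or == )>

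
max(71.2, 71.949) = 71.949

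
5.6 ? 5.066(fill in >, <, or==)>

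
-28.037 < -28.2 False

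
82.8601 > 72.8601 True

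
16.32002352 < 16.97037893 True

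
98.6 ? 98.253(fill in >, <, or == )>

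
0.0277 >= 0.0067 True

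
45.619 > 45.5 True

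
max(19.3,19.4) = 19.4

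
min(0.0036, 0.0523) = 0.0036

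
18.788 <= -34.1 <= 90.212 False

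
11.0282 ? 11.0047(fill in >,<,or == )>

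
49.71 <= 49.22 False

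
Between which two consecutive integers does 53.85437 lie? 53 and 54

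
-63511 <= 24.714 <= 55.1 True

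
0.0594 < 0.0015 False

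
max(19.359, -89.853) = 19.359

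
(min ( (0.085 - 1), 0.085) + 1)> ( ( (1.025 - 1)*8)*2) False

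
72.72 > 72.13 True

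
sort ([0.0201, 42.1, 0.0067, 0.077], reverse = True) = [42.1, 0.077, 0.0201, 0.0067]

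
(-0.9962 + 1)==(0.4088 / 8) False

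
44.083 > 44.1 False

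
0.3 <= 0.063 False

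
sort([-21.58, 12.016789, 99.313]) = [-21.58, 12.016789, 99.313]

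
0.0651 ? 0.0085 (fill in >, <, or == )>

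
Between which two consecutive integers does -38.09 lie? -39 and -38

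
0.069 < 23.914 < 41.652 True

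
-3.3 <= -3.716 False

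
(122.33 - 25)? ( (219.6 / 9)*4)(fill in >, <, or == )<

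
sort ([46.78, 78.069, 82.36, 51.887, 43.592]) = [43.592, 46.78, 51.887, 78.069, 82.36]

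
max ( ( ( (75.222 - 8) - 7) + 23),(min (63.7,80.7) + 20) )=83.7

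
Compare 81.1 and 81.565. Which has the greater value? 81.565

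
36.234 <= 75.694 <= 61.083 False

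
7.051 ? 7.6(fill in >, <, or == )<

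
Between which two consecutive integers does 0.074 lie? 0 and 1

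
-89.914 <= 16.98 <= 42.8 True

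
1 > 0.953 True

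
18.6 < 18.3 False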